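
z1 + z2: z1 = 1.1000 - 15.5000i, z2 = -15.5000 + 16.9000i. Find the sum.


Real: 1.1 - 15.5 = -14.4
Imag: -15.5 + 16.9 = 1.4

-14.4000 + 1.4000i


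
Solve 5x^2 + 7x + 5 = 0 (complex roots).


disc = 7^2 - 4*5*5 = 49 - 100 = -51
sqrt(|disc|) = sqrt(51) = 7.1414
Real part = -7/(2*5) = -0.7000
Imag part = 7.1414/(2*5) = 0.7141

-0.7000 ± 0.7141i


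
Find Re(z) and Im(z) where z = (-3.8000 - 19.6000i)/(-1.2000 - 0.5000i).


Multiply by conjugate: (-3.8000 - 19.6000i)(-1.2000 + 0.5000i) / ((-1.2)^2 + (-0.5)^2)
Numerator real = -3.8*(-1.2) - (19.6)*(-0.5) = 14.36
Numerator imag = -19.6*(-1.2) - (-3.8)*(-0.5) = 21.62
Denominator = 1.69
Re(z) = 14.36/1.69 = 8.4970
Im(z) = 21.62/1.69 = 12.7929

Re(z) = 8.4970, Im(z) = 12.7929


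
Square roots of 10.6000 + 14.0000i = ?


|z| = sqrt(112.36+196) = 17.5602
sqrt((|z|+a)/2) = sqrt((17.5602+10.6)/2) = sqrt(14.0801) = 3.7523
sqrt((|z|-a)/2) = sqrt((17.5602-10.6)/2) = sqrt(3.4801) = 1.8655

±(3.7523 + 1.8655i) i.e. 3.7523 + 1.8655i and -3.7523 - 1.8655i


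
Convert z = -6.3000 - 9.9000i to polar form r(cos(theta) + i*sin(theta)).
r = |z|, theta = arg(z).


r = sqrt(39.69+98.01) = sqrt(137.7) = 11.7346
theta = atan2(-9.9, -6.3) = -122.4712 degrees

r = 11.7346, theta = -122.4712 degrees


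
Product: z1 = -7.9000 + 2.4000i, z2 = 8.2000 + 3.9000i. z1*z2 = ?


Real = -7.9*8.2 - 2.4*3.9 = -64.78 - 9.36 = -74.14
Imag = -7.9*3.9 + 8.2*2.4 = -30.81 + 19.68 = -11.13

-74.1400 - 11.1300i


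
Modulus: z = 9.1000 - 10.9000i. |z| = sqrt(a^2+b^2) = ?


|z| = sqrt(9.1^2 + (-10.9)^2) = sqrt(82.81 + 118.81) = sqrt(201.62) = 14.1993

|z| = 14.1993


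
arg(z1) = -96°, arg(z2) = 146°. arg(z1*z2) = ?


arg(z1*z2) = -96° + 146° = 50°
Normalized to (-180°, 180°]: 50°

50°


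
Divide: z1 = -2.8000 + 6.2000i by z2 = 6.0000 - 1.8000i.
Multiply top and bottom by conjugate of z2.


Conjugate of z2 = 6.0000 + 1.8000i
Numerator: (-2.8000 + 6.2000i)(6.0000 + 1.8000i) = -27.9600 + 32.1600i
Denominator: 6^2 + (-1.8)^2 = 39.24
Result = (-27.9600 + 32.1600i)/39.24

-0.7125 + 0.8196i


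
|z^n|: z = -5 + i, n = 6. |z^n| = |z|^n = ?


|z| = sqrt(25+1) = sqrt(26) = 5.0990
|z^6| = |z|^6 = (sqrt(26))^6 = 26^3 = 17576

|z^6| = 17576


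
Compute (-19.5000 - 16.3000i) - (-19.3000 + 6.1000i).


Real: -19.5 + 19.3 = -0.2
Imag: -16.3 - 6.1 = -22.4

-0.2000 - 22.4000i


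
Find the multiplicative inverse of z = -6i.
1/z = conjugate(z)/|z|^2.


|z|^2 = 0+36 = 36
1/z = (0 + 6i)/36

1/z = 0 + 0.1667i


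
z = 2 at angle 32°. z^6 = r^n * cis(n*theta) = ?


r^6 = 2^6 = 64
n*theta = 6*32° = 192° = 192° (mod 360)
a = 64*cos(192°) = -62.6014
b = 64*sin(192°) = -13.3063

64 cis(192°) = -62.6014 - 13.3063i


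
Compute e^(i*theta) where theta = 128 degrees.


cos(128°) = -0.6157
sin(128°) = 0.7880

e^(i*128°) = -0.6157 + 0.7880i


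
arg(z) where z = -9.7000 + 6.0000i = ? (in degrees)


Re = -9.7, Im = 6
arg = atan2(6, -9.7) = 148.2609 degrees

arg(z) = 148.2609 degrees


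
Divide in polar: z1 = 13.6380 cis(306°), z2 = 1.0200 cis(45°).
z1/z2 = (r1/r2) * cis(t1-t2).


r = 13.6380 / 1.0200 = 13.3706
theta = 306° - 45° = 261° = 261° (mod 360)

13.3706 cis(261°)


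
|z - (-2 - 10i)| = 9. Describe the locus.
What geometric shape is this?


|z - z0| = r is a circle with center z0 and radius r.
Center = (-2, -10), radius = 9

Circle with center (-2, -10) and radius 9


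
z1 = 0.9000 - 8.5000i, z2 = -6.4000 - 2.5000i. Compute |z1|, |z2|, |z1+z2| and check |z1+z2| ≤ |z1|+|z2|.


|z1| = sqrt(0.9^2 + (-8.5)^2) = sqrt(73.06) = 8.5475
|z2| = sqrt((-6.4)^2 + (-2.5)^2) = sqrt(47.21) = 6.8710
z1+z2 = -5.5000 - 11.0000i
|z1+z2| = sqrt(151.25) = 12.2984
|z1|+|z2| = 8.5475 + 6.8710 = 15.4185

|z1+z2| = 12.2984 ≤ |z1|+|z2| = 15.4185 (verified)


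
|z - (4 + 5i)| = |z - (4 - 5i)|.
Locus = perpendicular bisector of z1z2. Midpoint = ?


Equal distances means the locus is the perpendicular bisector of z1 and z2.
Midpoint = ((4+4)/2, (5+(-5))/2) = (4.0000, 0)

Perpendicular bisector through (4.0000, 0)


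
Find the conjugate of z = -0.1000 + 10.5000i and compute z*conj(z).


z_bar = -0.1000 - 10.5000i
z*z_bar = (-0.1)^2 + 10.5^2 = 0.01 + 110.25 = 110.26

z_bar = -0.1000 - 10.5000i, z*z_bar = 110.26


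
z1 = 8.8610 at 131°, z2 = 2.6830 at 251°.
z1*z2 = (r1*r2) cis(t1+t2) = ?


r = 8.8610 * 2.6830 = 23.7741
theta = 131° + 251° = 382° = 22° (mod 360)

23.7741 cis(22°)


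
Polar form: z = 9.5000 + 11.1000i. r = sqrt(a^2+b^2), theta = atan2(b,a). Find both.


r = sqrt(90.25+123.21) = sqrt(213.46) = 14.6103
theta = atan2(11.1, 9.5) = 49.4412 degrees

r = 14.6103, theta = 49.4412 degrees


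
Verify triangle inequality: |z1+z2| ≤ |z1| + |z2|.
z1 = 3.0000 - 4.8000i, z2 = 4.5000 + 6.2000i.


|z1| = sqrt(3^2 + (-4.8)^2) = sqrt(32.04) = 5.6604
|z2| = sqrt(4.5^2 + 6.2^2) = sqrt(58.69) = 7.6609
z1+z2 = 7.5000 + 1.4000i
|z1+z2| = sqrt(58.21) = 7.6295
|z1|+|z2| = 5.6604 + 7.6609 = 13.3213

|z1+z2| = 7.6295 ≤ |z1|+|z2| = 13.3213 (verified)


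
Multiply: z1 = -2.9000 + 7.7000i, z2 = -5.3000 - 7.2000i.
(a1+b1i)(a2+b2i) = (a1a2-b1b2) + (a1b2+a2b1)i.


Real = -2.9*(-5.3) - 7.7*(-7.2) = 15.37 - (-55.44) = 70.81
Imag = -2.9*(-7.2) - (5.3)*7.7 = 20.88 - (40.81) = -19.93

70.8100 - 19.9300i


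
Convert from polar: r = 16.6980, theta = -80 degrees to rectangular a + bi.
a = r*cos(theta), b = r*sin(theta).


a = 16.6980*cos(-80°) = 16.6980*0.17365 = 2.8996
b = 16.6980*sin(-80°) = 16.6980*(-0.984808) = -16.4443

2.8996 - 16.4443i


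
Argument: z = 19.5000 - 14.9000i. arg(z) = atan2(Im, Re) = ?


Re = 19.5, Im = -14.9
arg = atan2(-14.9, 19.5) = -37.3835 degrees

arg(z) = -37.3835 degrees


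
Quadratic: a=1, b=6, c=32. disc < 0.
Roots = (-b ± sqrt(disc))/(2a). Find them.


disc = 6^2 - 4*1*32 = 36 - 128 = -92
sqrt(|disc|) = sqrt(92) = 9.5917
Real part = -6/(2*1) = -3.0000
Imag part = 9.5917/(2*1) = 4.7958

-3.0000 ± 4.7958i


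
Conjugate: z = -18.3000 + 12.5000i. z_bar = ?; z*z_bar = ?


z_bar = -18.3000 - 12.5000i
z*z_bar = (-18.3)^2 + 12.5^2 = 334.89 + 156.25 = 491.14

z_bar = -18.3000 - 12.5000i, z*z_bar = 491.14


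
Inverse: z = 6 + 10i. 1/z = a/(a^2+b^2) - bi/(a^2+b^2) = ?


|z|^2 = 36+100 = 136
1/z = (6 - 10i)/136

1/z = 0.0441 - 0.0735i


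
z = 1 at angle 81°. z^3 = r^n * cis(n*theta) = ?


r^3 = 1^3 = 1
n*theta = 3*81° = 243° = 243° (mod 360)
a = 1*cos(243°) = -0.4540
b = 1*sin(243°) = -0.8910

1 cis(243°) = -0.4540 - 0.8910i


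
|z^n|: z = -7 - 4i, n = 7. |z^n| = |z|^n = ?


|z| = sqrt(49+16) = sqrt(65) = 8.0623
|z^7| = |z|^7 = (sqrt(65))^7 = 65^3 * sqrt(65) = 274625*sqrt(65)

|z^7| = 274625*sqrt(65) ≈ 2214097.5341


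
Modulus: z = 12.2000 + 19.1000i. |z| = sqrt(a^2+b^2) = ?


|z| = sqrt(12.2^2 + 19.1^2) = sqrt(148.84 + 364.81) = sqrt(513.65) = 22.6638

|z| = 22.6638


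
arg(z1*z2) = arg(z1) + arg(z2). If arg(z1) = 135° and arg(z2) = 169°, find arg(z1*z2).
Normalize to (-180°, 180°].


arg(z1*z2) = 135° + 169° = 304°
Normalized to (-180°, 180°]: -56°

-56°


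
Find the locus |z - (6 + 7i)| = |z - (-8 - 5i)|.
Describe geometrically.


Equal distances means the locus is the perpendicular bisector of z1 and z2.
Midpoint = ((6+(-8))/2, (7+(-5))/2) = (-1.0000, 1.0000)

Perpendicular bisector through (-1.0000, 1.0000)


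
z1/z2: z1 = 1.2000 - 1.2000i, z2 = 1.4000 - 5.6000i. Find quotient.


Conjugate of z2 = 1.4000 + 5.6000i
Numerator: (1.2000 - 1.2000i)(1.4000 + 5.6000i) = 8.4000 + 5.0400i
Denominator: 1.4^2 + (-5.6)^2 = 33.32
Result = (8.4000 + 5.0400i)/33.32

0.2521 + 0.1513i


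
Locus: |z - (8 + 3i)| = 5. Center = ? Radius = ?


|z - z0| = r is a circle with center z0 and radius r.
Center = (8, 3), radius = 5

Circle with center (8, 3) and radius 5


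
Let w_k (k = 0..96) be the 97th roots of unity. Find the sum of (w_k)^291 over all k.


The roots are w_k = w^k with w = e^(2*pi*i/97), and (w^k)^291 = (w^291)^k.
So S = 1 + u + u^2 + ... + u^(96) with u = w^291.
291 = 3*97 + 0, so 291 is a multiple of 97 and u = (w^97)^3 = 1.
Every one of the 97 terms equals 1: S = 97

S = 97


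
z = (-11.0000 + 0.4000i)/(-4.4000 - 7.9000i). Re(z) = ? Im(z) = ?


Multiply by conjugate: (-11.0000 + 0.4000i)(-4.4000 + 7.9000i) / ((-4.4)^2 + (-7.9)^2)
Numerator real = -11*(-4.4) + 0.4*(-7.9) = 45.24
Numerator imag = 0.4*(-4.4) - (-11)*(-7.9) = -88.66
Denominator = 81.77
Re(z) = 45.24/81.77 = 0.5533
Im(z) = -88.66/81.77 = -1.0843

Re(z) = 0.5533, Im(z) = -1.0843


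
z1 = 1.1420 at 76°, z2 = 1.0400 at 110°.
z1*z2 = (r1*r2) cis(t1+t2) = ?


r = 1.1420 * 1.0400 = 1.1877
theta = 76° + 110° = 186° = 186° (mod 360)

1.1877 cis(186°)


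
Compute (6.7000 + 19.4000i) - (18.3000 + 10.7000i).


Real: 6.7 - 18.3 = -11.6
Imag: 19.4 - 10.7 = 8.7

-11.6000 + 8.7000i


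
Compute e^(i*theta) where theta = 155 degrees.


cos(155°) = -0.9063
sin(155°) = 0.4226

e^(i*155°) = -0.9063 + 0.4226i


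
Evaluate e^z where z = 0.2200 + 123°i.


e^0.2200 = 1.24608
cos(123°) = -0.54464
sin(123°) = 0.83867
Real = 1.24608*(-0.54464) = -0.6787
Imag = 1.24608*0.83867 = 1.0450

-0.6787 + 1.0450i


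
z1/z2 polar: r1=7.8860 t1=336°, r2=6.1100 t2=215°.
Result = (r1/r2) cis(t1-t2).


r = 7.8860 / 6.1100 = 1.2907
theta = 336° - 215° = 121° = 121° (mod 360)

1.2907 cis(121°)


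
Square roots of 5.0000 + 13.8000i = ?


|z| = sqrt(25+190.44) = 14.6779
sqrt((|z|+a)/2) = sqrt((14.6779+5)/2) = sqrt(9.8389) = 3.1367
sqrt((|z|-a)/2) = sqrt((14.6779-5)/2) = sqrt(4.8389) = 2.1998

±(3.1367 + 2.1998i) i.e. 3.1367 + 2.1998i and -3.1367 - 2.1998i


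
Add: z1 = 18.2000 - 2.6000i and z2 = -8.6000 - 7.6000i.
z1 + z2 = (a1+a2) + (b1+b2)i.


Real: 18.2 - 8.6 = 9.6
Imag: -2.6 - 7.6 = -10.2

9.6000 - 10.2000i


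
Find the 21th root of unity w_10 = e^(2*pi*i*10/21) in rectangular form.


Angle = 360*10/21 = 171.4286°
a = cos(171.4286°) = -0.9888
b = sin(171.4286°) = 0.1490

-0.9888 + 0.1490i


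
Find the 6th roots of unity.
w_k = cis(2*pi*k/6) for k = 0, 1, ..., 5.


The 6th roots of unity are cis(360k/6°) for k=0..5
Angle step = 360/6 = 60°
Primitive root: cis(60°)
Primitive root = 0.5000 + 0.8660i

6 roots at angles: 0°, 60°, 120°, 180°, 240°, 300°


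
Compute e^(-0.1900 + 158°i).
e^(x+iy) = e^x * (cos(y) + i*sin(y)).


e^-0.1900 = 0.82696
cos(158°) = -0.92718
sin(158°) = 0.3746
Real = 0.82696*(-0.92718) = -0.7667
Imag = 0.82696*0.3746 = 0.3098

-0.7667 + 0.3098i


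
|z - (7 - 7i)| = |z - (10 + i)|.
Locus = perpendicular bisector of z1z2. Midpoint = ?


Equal distances means the locus is the perpendicular bisector of z1 and z2.
Midpoint = ((7+10)/2, (-7+1)/2) = (8.5000, -3.0000)

Perpendicular bisector through (8.5000, -3.0000)


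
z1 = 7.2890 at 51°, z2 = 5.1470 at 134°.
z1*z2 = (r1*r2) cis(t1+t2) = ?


r = 7.2890 * 5.1470 = 37.5165
theta = 51° + 134° = 185° = 185° (mod 360)

37.5165 cis(185°)


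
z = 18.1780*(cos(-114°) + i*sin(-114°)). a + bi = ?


a = 18.1780*cos(-114°) = 18.1780*(-0.40674) = -7.3937
b = 18.1780*sin(-114°) = 18.1780*(-0.913545) = -16.6064

-7.3937 - 16.6064i


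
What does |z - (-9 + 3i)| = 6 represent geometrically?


|z - z0| = r is a circle with center z0 and radius r.
Center = (-9, 3), radius = 6

Circle with center (-9, 3) and radius 6


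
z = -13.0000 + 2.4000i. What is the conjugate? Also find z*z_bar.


z_bar = -13.0000 - 2.4000i
z*z_bar = (-13)^2 + 2.4^2 = 169 + 5.76 = 174.76

z_bar = -13.0000 - 2.4000i, z*z_bar = 174.76


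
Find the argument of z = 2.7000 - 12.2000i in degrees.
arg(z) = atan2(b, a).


Re = 2.7, Im = -12.2
arg = atan2(-12.2, 2.7) = -77.5209 degrees

arg(z) = -77.5209 degrees


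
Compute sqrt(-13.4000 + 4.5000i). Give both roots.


|z| = sqrt(179.56+20.25) = 14.1354
sqrt((|z|+a)/2) = sqrt((14.1354+(-13.4))/2) = sqrt(0.3677) = 0.6064
sqrt((|z|-a)/2) = sqrt((14.1354-(-13.4))/2) = sqrt(13.7677) = 3.7105

±(0.6064 + 3.7105i) i.e. 0.6064 + 3.7105i and -0.6064 - 3.7105i


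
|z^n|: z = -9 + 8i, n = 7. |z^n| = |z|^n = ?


|z| = sqrt(81+64) = sqrt(145) = 12.0416
|z^7| = |z|^7 = (sqrt(145))^7 = 145^3 * sqrt(145) = 3048625*sqrt(145)

|z^7| = 3048625*sqrt(145) ≈ 36710306.2728


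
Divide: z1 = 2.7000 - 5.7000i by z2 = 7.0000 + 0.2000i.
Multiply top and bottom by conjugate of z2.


Conjugate of z2 = 7.0000 - 0.2000i
Numerator: (2.7000 - 5.7000i)(7.0000 - 0.2000i) = 17.7600 - 40.4400i
Denominator: 7^2 + 0.2^2 = 49.04
Result = (17.7600 - 40.4400i)/49.04

0.3622 - 0.8246i


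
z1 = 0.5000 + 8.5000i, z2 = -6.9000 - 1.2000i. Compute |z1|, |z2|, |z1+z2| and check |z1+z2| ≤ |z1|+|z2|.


|z1| = sqrt(0.5^2 + 8.5^2) = sqrt(72.5) = 8.5147
|z2| = sqrt((-6.9)^2 + (-1.2)^2) = sqrt(49.05) = 7.0036
z1+z2 = -6.4000 + 7.3000i
|z1+z2| = sqrt(94.25) = 9.7082
|z1|+|z2| = 8.5147 + 7.0036 = 15.5183

|z1+z2| = 9.7082 ≤ |z1|+|z2| = 15.5183 (verified)


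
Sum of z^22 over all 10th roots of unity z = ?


The roots are w_k = w^k with w = e^(2*pi*i/10), and (w^k)^22 = (w^22)^k.
So S = 1 + u + u^2 + ... + u^(9) with u = w^22.
22 = 2*10 + 2, so 22 is not a multiple of 10: u = (w^10)^2 * w^2 = w^2 ≠ 1 (w is a primitive 10th root), while u^10 = (w^10)^22 = 1.
Geometric series: S = (1 - u^10)/(1 - u) = (1 - 1)/(1 - u) = 0

S = 0


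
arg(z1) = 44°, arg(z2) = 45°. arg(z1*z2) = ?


arg(z1*z2) = 44° + 45° = 89°
Normalized to (-180°, 180°]: 89°

89°


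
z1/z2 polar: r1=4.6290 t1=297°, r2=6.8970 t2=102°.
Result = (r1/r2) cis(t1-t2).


r = 4.6290 / 6.8970 = 0.6712
theta = 297° - 102° = 195° = 195° (mod 360)

0.6712 cis(195°)


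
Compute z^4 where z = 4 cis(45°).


r^4 = 4^4 = 256
n*theta = 4*45° = 180° = 180° (mod 360)
a = 256*cos(180°) = -256.0000
b = 256*sin(180°) = 0

256 cis(180°) = -256.0000 + 0i


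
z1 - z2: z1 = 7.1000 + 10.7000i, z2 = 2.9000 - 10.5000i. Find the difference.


Real: 7.1 - 2.9 = 4.2
Imag: 10.7 + 10.5 = 21.2

4.2000 + 21.2000i


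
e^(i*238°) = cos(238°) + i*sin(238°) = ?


cos(238°) = -0.5299
sin(238°) = -0.8480

e^(i*238°) = -0.5299 - 0.8480i


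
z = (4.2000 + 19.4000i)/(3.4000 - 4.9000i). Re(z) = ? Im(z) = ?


Multiply by conjugate: (4.2000 + 19.4000i)(3.4000 + 4.9000i) / (3.4^2 + (-4.9)^2)
Numerator real = 4.2*3.4 + 19.4*(-4.9) = -80.78
Numerator imag = 19.4*3.4 - 4.2*(-4.9) = 86.54
Denominator = 35.57
Re(z) = -80.78/35.57 = -2.2710
Im(z) = 86.54/35.57 = 2.4329

Re(z) = -2.2710, Im(z) = 2.4329


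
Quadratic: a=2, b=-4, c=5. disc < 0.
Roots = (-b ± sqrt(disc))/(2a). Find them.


disc = (-4)^2 - 4*2*5 = 16 - 40 = -24
sqrt(|disc|) = sqrt(24) = 4.8990
Real part = 4/(2*2) = 1.0000
Imag part = 4.8990/(2*2) = 1.2247

1.0000 ± 1.2247i


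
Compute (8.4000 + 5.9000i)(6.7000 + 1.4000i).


Real = 8.4*6.7 - 5.9*1.4 = 56.28 - 8.26 = 48.02
Imag = 8.4*1.4 + 6.7*5.9 = 11.76 + 39.53 = 51.29

48.0200 + 51.2900i


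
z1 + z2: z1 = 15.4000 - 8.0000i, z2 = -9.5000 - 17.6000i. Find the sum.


Real: 15.4 - 9.5 = 5.9
Imag: -8 - 17.6 = -25.6

5.9000 - 25.6000i


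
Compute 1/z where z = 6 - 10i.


|z|^2 = 36+100 = 136
1/z = (6 + 10i)/136

1/z = 0.0441 + 0.0735i


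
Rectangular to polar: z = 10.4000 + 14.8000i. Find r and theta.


r = sqrt(108.16+219.04) = sqrt(327.2) = 18.0887
theta = atan2(14.8, 10.4) = 54.9042 degrees

r = 18.0887, theta = 54.9042 degrees


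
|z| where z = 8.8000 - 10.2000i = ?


|z| = sqrt(8.8^2 + (-10.2)^2) = sqrt(77.44 + 104.04) = sqrt(181.48) = 13.4715

|z| = 13.4715


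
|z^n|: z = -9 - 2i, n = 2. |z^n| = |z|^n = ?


|z| = sqrt(81+4) = sqrt(85) = 9.2195
|z^2| = |z|^2 = (sqrt(85))^2 = 85

|z^2| = 85


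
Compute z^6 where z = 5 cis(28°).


r^6 = 5^6 = 15625
n*theta = 6*28° = 168° = 168° (mod 360)
a = 15625*cos(168°) = -15283.5563
b = 15625*sin(168°) = 3248.6202

15625 cis(168°) = -15283.5563 + 3248.6202i


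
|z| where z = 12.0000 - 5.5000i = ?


|z| = sqrt(12^2 + (-5.5)^2) = sqrt(144 + 30.25) = sqrt(174.25) = 13.2004

|z| = 13.2004


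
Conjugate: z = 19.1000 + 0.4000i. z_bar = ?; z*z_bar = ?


z_bar = 19.1000 - 0.4000i
z*z_bar = 19.1^2 + 0.4^2 = 364.81 + 0.16 = 364.97

z_bar = 19.1000 - 0.4000i, z*z_bar = 364.97


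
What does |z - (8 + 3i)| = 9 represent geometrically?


|z - z0| = r is a circle with center z0 and radius r.
Center = (8, 3), radius = 9

Circle with center (8, 3) and radius 9


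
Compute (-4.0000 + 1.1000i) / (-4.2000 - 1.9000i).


Conjugate of z2 = -4.2000 + 1.9000i
Numerator: (-4.0000 + 1.1000i)(-4.2000 + 1.9000i) = 14.7100 - 12.2200i
Denominator: (-4.2)^2 + (-1.9)^2 = 21.25
Result = (14.7100 - 12.2200i)/21.25

0.6922 - 0.5751i


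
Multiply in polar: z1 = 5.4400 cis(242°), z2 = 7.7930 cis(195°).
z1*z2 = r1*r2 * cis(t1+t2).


r = 5.4400 * 7.7930 = 42.3939
theta = 242° + 195° = 437° = 77° (mod 360)

42.3939 cis(77°)


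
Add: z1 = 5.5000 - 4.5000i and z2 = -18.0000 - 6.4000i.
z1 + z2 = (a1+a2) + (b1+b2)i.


Real: 5.5 - 18 = -12.5
Imag: -4.5 - 6.4 = -10.9

-12.5000 - 10.9000i


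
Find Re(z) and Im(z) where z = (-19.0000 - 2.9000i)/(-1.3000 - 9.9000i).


Multiply by conjugate: (-19.0000 - 2.9000i)(-1.3000 + 9.9000i) / ((-1.3)^2 + (-9.9)^2)
Numerator real = -19*(-1.3) - (2.9)*(-9.9) = 53.41
Numerator imag = -2.9*(-1.3) - (-19)*(-9.9) = -184.33
Denominator = 99.7
Re(z) = 53.41/99.7 = 0.5357
Im(z) = -184.33/99.7 = -1.8488

Re(z) = 0.5357, Im(z) = -1.8488


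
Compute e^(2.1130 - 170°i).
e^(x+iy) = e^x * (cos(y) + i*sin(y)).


e^2.1130 = 8.2730
cos(-170°) = -0.9848
sin(-170°) = -0.17365
Real = 8.2730*(-0.9848) = -8.1473
Imag = 8.2730*(-0.17365) = -1.4366

-8.1473 - 1.4366i


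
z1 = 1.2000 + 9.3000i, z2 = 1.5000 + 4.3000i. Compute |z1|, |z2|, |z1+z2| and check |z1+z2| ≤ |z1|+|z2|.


|z1| = sqrt(1.2^2 + 9.3^2) = sqrt(87.93) = 9.3771
|z2| = sqrt(1.5^2 + 4.3^2) = sqrt(20.74) = 4.5541
z1+z2 = 2.7000 + 13.6000i
|z1+z2| = sqrt(192.25) = 13.8654
|z1|+|z2| = 9.3771 + 4.5541 = 13.9312

|z1+z2| = 13.8654 ≤ |z1|+|z2| = 13.9312 (verified)


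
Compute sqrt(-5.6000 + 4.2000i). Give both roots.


|z| = sqrt(31.36+17.64) = 7.0000
sqrt((|z|+a)/2) = sqrt((7.0000+(-5.6))/2) = sqrt(0.7000) = 0.8367
sqrt((|z|-a)/2) = sqrt((7.0000-(-5.6))/2) = sqrt(6.3000) = 2.5100

±(0.8367 + 2.5100i) i.e. 0.8367 + 2.5100i and -0.8367 - 2.5100i


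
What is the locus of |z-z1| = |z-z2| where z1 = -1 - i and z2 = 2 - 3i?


Equal distances means the locus is the perpendicular bisector of z1 and z2.
Midpoint = ((-1+2)/2, (-1+(-3))/2) = (0.5000, -2.0000)

Perpendicular bisector through (0.5000, -2.0000)


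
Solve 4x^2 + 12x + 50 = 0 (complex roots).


disc = 12^2 - 4*4*50 = 144 - 800 = -656
sqrt(|disc|) = sqrt(656) = 25.6125
Real part = -12/(2*4) = -1.5000
Imag part = 25.6125/(2*4) = 3.2016

-1.5000 ± 3.2016i


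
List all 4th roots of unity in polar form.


The 4th roots of unity are cis(360k/4°) for k=0..3
Angle step = 360/4 = 90°
Primitive root: cis(90°)
Primitive root = 0 + 1.0000i

4 roots at angles: 0°, 90°, 180°, 270°


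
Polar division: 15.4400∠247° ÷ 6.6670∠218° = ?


r = 15.4400 / 6.6670 = 2.3159
theta = 247° - 218° = 29° = 29° (mod 360)

2.3159 cis(29°)


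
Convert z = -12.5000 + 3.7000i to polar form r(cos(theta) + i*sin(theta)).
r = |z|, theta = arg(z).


r = sqrt(156.25+13.69) = sqrt(169.94) = 13.0361
theta = atan2(3.7, -12.5) = 163.5112 degrees

r = 13.0361, theta = 163.5112 degrees


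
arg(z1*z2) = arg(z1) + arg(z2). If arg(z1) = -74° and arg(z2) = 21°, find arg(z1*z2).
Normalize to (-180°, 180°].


arg(z1*z2) = -74° + 21° = -53°
Normalized to (-180°, 180°]: -53°

-53°


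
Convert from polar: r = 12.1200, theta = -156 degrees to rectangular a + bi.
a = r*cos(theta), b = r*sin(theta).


a = 12.1200*cos(-156°) = 12.1200*(-0.91355) = -11.0722
b = 12.1200*sin(-156°) = 12.1200*(-0.4067366) = -4.9296

-11.0722 - 4.9296i


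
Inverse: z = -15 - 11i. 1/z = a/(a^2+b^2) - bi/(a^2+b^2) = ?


|z|^2 = 225+121 = 346
1/z = (-15 + 11i)/346

1/z = -0.0434 + 0.0318i


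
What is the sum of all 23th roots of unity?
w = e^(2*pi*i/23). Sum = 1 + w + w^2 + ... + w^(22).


The sum of all 23th roots of unity is 0.
Geometric series: (1 - w^23)/(1 - w) = (1-1)/(1-w) = 0 since w^23 = 1, w ≠ 1.
Alternatively: coefficient of z^22 in z^23 - 1 is 0.

0


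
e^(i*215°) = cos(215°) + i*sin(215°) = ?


cos(215°) = -0.8192
sin(215°) = -0.5736

e^(i*215°) = -0.8192 - 0.5736i


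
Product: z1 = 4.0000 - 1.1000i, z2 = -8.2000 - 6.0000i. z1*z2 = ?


Real = 4*(-8.2) - (-1.1)*(-6) = -32.8 - 6.6 = -39.4
Imag = 4*(-6) - (8.2)*(-1.1) = -24 + 9.02 = -14.98

-39.4000 - 14.9800i


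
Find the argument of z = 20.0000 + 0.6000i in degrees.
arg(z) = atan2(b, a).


Re = 20, Im = 0.6
arg = atan2(0.6, 20) = 1.7184 degrees

arg(z) = 1.7184 degrees


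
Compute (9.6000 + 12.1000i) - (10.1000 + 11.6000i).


Real: 9.6 - 10.1 = -0.5
Imag: 12.1 - 11.6 = 0.5

-0.5000 + 0.5000i


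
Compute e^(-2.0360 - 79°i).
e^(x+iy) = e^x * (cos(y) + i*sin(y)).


e^-2.0360 = 0.13055
cos(-79°) = 0.1908
sin(-79°) = -0.98163
Real = 0.13055*0.1908 = 0.0249
Imag = 0.13055*(-0.98163) = -0.1282

0.0249 - 0.1282i


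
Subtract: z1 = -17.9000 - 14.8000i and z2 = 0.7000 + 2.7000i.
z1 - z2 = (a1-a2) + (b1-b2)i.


Real: -17.9 - 0.7 = -18.6
Imag: -14.8 - 2.7 = -17.5

-18.6000 - 17.5000i


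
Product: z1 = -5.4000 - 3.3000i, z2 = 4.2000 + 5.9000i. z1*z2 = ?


Real = -5.4*4.2 - (-3.3)*5.9 = -22.68 - (-19.47) = -3.21
Imag = -5.4*5.9 + 4.2*(-3.3) = -31.86 - (13.86) = -45.72

-3.2100 - 45.7200i


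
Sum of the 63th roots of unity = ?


The sum of all 63th roots of unity is 0.
Geometric series: (1 - w^63)/(1 - w) = (1-1)/(1-w) = 0 since w^63 = 1, w ≠ 1.
Alternatively: coefficient of z^62 in z^63 - 1 is 0.

0


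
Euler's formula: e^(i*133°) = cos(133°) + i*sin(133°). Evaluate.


cos(133°) = -0.6820
sin(133°) = 0.7314

e^(i*133°) = -0.6820 + 0.7314i


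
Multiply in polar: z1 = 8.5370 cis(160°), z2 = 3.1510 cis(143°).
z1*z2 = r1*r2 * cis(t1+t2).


r = 8.5370 * 3.1510 = 26.9001
theta = 160° + 143° = 303° = 303° (mod 360)

26.9001 cis(303°)


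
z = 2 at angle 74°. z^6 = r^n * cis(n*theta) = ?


r^6 = 2^6 = 64
n*theta = 6*74° = 444° = 84° (mod 360)
a = 64*cos(84°) = 6.6898
b = 64*sin(84°) = 63.6494

64 cis(84°) = 6.6898 + 63.6494i


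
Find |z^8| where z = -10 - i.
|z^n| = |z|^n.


|z| = sqrt(100+1) = sqrt(101) = 10.0499
|z^8| = |z|^8 = (sqrt(101))^8 = 101^4 = 104060401

|z^8| = 104060401


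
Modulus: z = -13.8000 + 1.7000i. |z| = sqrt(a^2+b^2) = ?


|z| = sqrt((-13.8)^2 + 1.7^2) = sqrt(190.44 + 2.89) = sqrt(193.33) = 13.9043

|z| = 13.9043


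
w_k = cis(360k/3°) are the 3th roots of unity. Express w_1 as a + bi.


Angle = 360*1/3 = 120°
a = cos(120°) = -0.5000
b = sin(120°) = 0.8660

-0.5000 + 0.8660i


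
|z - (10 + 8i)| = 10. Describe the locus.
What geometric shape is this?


|z - z0| = r is a circle with center z0 and radius r.
Center = (10, 8), radius = 10

Circle with center (10, 8) and radius 10


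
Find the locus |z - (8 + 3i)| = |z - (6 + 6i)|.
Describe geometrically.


Equal distances means the locus is the perpendicular bisector of z1 and z2.
Midpoint = ((8+6)/2, (3+6)/2) = (7.0000, 4.5000)

Perpendicular bisector through (7.0000, 4.5000)


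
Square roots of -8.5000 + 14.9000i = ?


|z| = sqrt(72.25+222.01) = 17.1540
sqrt((|z|+a)/2) = sqrt((17.1540+(-8.5))/2) = sqrt(4.3270) = 2.0801
sqrt((|z|-a)/2) = sqrt((17.1540-(-8.5))/2) = sqrt(12.8270) = 3.5815

±(2.0801 + 3.5815i) i.e. 2.0801 + 3.5815i and -2.0801 - 3.5815i


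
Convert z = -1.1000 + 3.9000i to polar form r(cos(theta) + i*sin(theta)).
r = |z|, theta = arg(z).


r = sqrt(1.21+15.21) = sqrt(16.42) = 4.0522
theta = atan2(3.9, -1.1) = 105.7512 degrees

r = 4.0522, theta = 105.7512 degrees


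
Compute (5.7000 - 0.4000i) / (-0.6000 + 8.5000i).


Conjugate of z2 = -0.6000 - 8.5000i
Numerator: (5.7000 - 0.4000i)(-0.6000 - 8.5000i) = -6.8200 - 48.2100i
Denominator: (-0.6)^2 + 8.5^2 = 72.61
Result = (-6.8200 - 48.2100i)/72.61

-0.0939 - 0.6640i


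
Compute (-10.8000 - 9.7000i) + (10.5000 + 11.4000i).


Real: -10.8 + 10.5 = -0.3
Imag: -9.7 + 11.4 = 1.7

-0.3000 + 1.7000i


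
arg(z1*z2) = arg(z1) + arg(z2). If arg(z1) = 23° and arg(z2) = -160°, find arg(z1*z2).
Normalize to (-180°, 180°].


arg(z1*z2) = 23° - 160° = -137°
Normalized to (-180°, 180°]: -137°

-137°


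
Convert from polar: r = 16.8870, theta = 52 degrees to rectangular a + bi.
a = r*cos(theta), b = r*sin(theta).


a = 16.8870*cos(52°) = 16.8870*0.61566 = 10.3967
b = 16.8870*sin(52°) = 16.8870*0.78801 = 13.3071

10.3967 + 13.3071i


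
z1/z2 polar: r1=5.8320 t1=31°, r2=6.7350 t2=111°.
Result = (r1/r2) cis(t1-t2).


r = 5.8320 / 6.7350 = 0.8659
theta = 31° - 111° = -80° = 280° (mod 360)

0.8659 cis(280°)


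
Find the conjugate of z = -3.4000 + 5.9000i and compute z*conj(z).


z_bar = -3.4000 - 5.9000i
z*z_bar = (-3.4)^2 + 5.9^2 = 11.56 + 34.81 = 46.37

z_bar = -3.4000 - 5.9000i, z*z_bar = 46.37


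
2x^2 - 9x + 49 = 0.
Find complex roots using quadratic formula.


disc = (-9)^2 - 4*2*49 = 81 - 392 = -311
sqrt(|disc|) = sqrt(311) = 17.6352
Real part = 9/(2*2) = 2.2500
Imag part = 17.6352/(2*2) = 4.4088

2.2500 ± 4.4088i


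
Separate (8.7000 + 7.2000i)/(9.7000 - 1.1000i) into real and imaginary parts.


Multiply by conjugate: (8.7000 + 7.2000i)(9.7000 + 1.1000i) / (9.7^2 + (-1.1)^2)
Numerator real = 8.7*9.7 + 7.2*(-1.1) = 76.47
Numerator imag = 7.2*9.7 - 8.7*(-1.1) = 79.41
Denominator = 95.3
Re(z) = 76.47/95.3 = 0.8024
Im(z) = 79.41/95.3 = 0.8333

Re(z) = 0.8024, Im(z) = 0.8333


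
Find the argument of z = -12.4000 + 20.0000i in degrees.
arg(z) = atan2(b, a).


Re = -12.4, Im = 20
arg = atan2(20, -12.4) = 121.7989 degrees

arg(z) = 121.7989 degrees


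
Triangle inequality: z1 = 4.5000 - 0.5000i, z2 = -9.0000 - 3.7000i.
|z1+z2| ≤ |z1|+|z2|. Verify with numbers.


|z1| = sqrt(4.5^2 + (-0.5)^2) = sqrt(20.5) = 4.5277
|z2| = sqrt((-9)^2 + (-3.7)^2) = sqrt(94.69) = 9.7309
z1+z2 = -4.5000 - 4.2000i
|z1+z2| = sqrt(37.89) = 6.1555
|z1|+|z2| = 4.5277 + 9.7309 = 14.2586

|z1+z2| = 6.1555 ≤ |z1|+|z2| = 14.2586 (verified)


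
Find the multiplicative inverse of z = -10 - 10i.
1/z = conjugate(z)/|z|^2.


|z|^2 = 100+100 = 200
1/z = (-10 + 10i)/200

1/z = -0.0500 + 0.0500i


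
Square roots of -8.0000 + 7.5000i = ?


|z| = sqrt(64+56.25) = 10.9659
sqrt((|z|+a)/2) = sqrt((10.9659+(-8))/2) = sqrt(1.4829) = 1.2178
sqrt((|z|-a)/2) = sqrt((10.9659-(-8))/2) = sqrt(9.4829) = 3.0794

±(1.2178 + 3.0794i) i.e. 1.2178 + 3.0794i and -1.2178 - 3.0794i


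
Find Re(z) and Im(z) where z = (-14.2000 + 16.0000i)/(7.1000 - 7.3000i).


Multiply by conjugate: (-14.2000 + 16.0000i)(7.1000 + 7.3000i) / (7.1^2 + (-7.3)^2)
Numerator real = -14.2*7.1 + 16*(-7.3) = -217.62
Numerator imag = 16*7.1 - (-14.2)*(-7.3) = 9.94
Denominator = 103.7
Re(z) = -217.62/103.7 = -2.0986
Im(z) = 9.94/103.7 = 0.0959

Re(z) = -2.0986, Im(z) = 0.0959


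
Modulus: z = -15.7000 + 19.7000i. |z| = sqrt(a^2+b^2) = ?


|z| = sqrt((-15.7)^2 + 19.7^2) = sqrt(246.49 + 388.09) = sqrt(634.58) = 25.1909

|z| = 25.1909


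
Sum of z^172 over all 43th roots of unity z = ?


The roots are w_k = w^k with w = e^(2*pi*i/43), and (w^k)^172 = (w^172)^k.
So S = 1 + u + u^2 + ... + u^(42) with u = w^172.
172 = 4*43 + 0, so 172 is a multiple of 43 and u = (w^43)^4 = 1.
Every one of the 43 terms equals 1: S = 43

S = 43


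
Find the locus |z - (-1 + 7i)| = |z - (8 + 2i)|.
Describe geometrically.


Equal distances means the locus is the perpendicular bisector of z1 and z2.
Midpoint = ((-1+8)/2, (7+2)/2) = (3.5000, 4.5000)

Perpendicular bisector through (3.5000, 4.5000)


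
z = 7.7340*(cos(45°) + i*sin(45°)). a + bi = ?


a = 7.7340*cos(45°) = 7.7340*0.70711 = 5.4688
b = 7.7340*sin(45°) = 7.7340*0.70711 = 5.4688

5.4688 + 5.4688i


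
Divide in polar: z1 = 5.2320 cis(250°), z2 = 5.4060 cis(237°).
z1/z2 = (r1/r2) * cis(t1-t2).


r = 5.2320 / 5.4060 = 0.9678
theta = 250° - 237° = 13° = 13° (mod 360)

0.9678 cis(13°)


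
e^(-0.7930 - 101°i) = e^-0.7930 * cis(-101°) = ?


e^-0.7930 = 0.4525
cos(-101°) = -0.1908
sin(-101°) = -0.9816
Real = 0.4525*(-0.1908) = -0.0863
Imag = 0.4525*(-0.9816) = -0.4442

-0.0863 - 0.4442i


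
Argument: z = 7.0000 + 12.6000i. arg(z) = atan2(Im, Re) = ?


Re = 7, Im = 12.6
arg = atan2(12.6, 7) = 60.9454 degrees

arg(z) = 60.9454 degrees


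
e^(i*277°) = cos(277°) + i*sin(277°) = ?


cos(277°) = 0.1219
sin(277°) = -0.9925

e^(i*277°) = 0.1219 - 0.9925i


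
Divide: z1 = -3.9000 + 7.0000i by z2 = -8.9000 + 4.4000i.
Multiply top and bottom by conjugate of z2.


Conjugate of z2 = -8.9000 - 4.4000i
Numerator: (-3.9000 + 7.0000i)(-8.9000 - 4.4000i) = 65.5100 - 45.1400i
Denominator: (-8.9)^2 + 4.4^2 = 98.57
Result = (65.5100 - 45.1400i)/98.57

0.6646 - 0.4579i


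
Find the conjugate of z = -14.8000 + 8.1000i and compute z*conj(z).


z_bar = -14.8000 - 8.1000i
z*z_bar = (-14.8)^2 + 8.1^2 = 219.04 + 65.61 = 284.65

z_bar = -14.8000 - 8.1000i, z*z_bar = 284.65


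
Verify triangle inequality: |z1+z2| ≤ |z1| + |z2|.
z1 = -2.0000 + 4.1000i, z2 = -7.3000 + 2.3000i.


|z1| = sqrt((-2)^2 + 4.1^2) = sqrt(20.81) = 4.5618
|z2| = sqrt((-7.3)^2 + 2.3^2) = sqrt(58.58) = 7.6538
z1+z2 = -9.3000 + 6.4000i
|z1+z2| = sqrt(127.45) = 11.2894
|z1|+|z2| = 4.5618 + 7.6538 = 12.2156

|z1+z2| = 11.2894 ≤ |z1|+|z2| = 12.2156 (verified)


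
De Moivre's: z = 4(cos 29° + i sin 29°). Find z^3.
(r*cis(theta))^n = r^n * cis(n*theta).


r^3 = 4^3 = 64
n*theta = 3*29° = 87° = 87° (mod 360)
a = 64*cos(87°) = 3.3495
b = 64*sin(87°) = 63.9123

64 cis(87°) = 3.3495 + 63.9123i


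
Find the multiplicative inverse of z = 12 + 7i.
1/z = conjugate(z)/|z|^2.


|z|^2 = 144+49 = 193
1/z = (12 - 7i)/193

1/z = 0.0622 - 0.0363i


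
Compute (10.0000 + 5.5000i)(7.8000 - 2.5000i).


Real = 10*7.8 - 5.5*(-2.5) = 78 - (-13.75) = 91.75
Imag = 10*(-2.5) + 7.8*5.5 = -25 + 42.9 = 17.9

91.7500 + 17.9000i


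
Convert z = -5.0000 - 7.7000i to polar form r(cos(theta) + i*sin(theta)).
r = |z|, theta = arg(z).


r = sqrt(25+59.29) = sqrt(84.29) = 9.1810
theta = atan2(-7.7, -5) = -122.9977 degrees

r = 9.1810, theta = -122.9977 degrees


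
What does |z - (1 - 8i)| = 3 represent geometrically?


|z - z0| = r is a circle with center z0 and radius r.
Center = (1, -8), radius = 3

Circle with center (1, -8) and radius 3


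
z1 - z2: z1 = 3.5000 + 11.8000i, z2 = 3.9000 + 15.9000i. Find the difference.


Real: 3.5 - 3.9 = -0.4
Imag: 11.8 - 15.9 = -4.1

-0.4000 - 4.1000i


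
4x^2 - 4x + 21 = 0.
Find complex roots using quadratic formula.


disc = (-4)^2 - 4*4*21 = 16 - 336 = -320
sqrt(|disc|) = sqrt(320) = 17.8885
Real part = 4/(2*4) = 0.5000
Imag part = 17.8885/(2*4) = 2.2361

0.5000 ± 2.2361i


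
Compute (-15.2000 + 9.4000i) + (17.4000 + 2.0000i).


Real: -15.2 + 17.4 = 2.2
Imag: 9.4 + 2 = 11.4

2.2000 + 11.4000i


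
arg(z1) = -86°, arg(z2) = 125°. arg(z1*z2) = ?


arg(z1*z2) = -86° + 125° = 39°
Normalized to (-180°, 180°]: 39°

39°


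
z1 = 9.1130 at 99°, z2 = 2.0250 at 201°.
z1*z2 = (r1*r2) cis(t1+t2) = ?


r = 9.1130 * 2.0250 = 18.4538
theta = 99° + 201° = 300° = 300° (mod 360)

18.4538 cis(300°)


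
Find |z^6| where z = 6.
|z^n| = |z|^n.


|z| = sqrt(36+0) = sqrt(36) = 6
|z^6| = |z|^6 = 6^6 = 46656

|z^6| = 46656


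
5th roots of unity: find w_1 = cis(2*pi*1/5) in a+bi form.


Angle = 360*1/5 = 72°
a = cos(72°) = 0.3090
b = sin(72°) = 0.9511

0.3090 + 0.9511i


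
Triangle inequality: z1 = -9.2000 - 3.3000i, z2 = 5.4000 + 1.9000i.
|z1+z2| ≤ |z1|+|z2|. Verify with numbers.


|z1| = sqrt((-9.2)^2 + (-3.3)^2) = sqrt(95.53) = 9.7739
|z2| = sqrt(5.4^2 + 1.9^2) = sqrt(32.77) = 5.7245
z1+z2 = -3.8000 - 1.4000i
|z1+z2| = sqrt(16.4) = 4.0497
|z1|+|z2| = 9.7739 + 5.7245 = 15.4984

|z1+z2| = 4.0497 ≤ |z1|+|z2| = 15.4984 (verified)


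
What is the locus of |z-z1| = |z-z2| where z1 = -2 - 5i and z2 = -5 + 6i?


Equal distances means the locus is the perpendicular bisector of z1 and z2.
Midpoint = ((-2+(-5))/2, (-5+6)/2) = (-3.5000, 0.5000)

Perpendicular bisector through (-3.5000, 0.5000)


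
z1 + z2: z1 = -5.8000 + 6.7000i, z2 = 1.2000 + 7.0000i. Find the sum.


Real: -5.8 + 1.2 = -4.6
Imag: 6.7 + 7 = 13.7

-4.6000 + 13.7000i


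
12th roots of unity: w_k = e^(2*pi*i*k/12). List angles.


The 12th roots of unity are cis(360k/12°) for k=0..11
Angle step = 360/12 = 30°
Primitive root: cis(30°)
Primitive root = 0.8660 + 0.5000i

12 roots at angles: 0°, 30°, 60°, 90°, 120°, 150°, 180°, 210°, 240°, 270°, 300°, 330°


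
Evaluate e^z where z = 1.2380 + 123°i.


e^1.2380 = 3.4487
cos(123°) = -0.54464
sin(123°) = 0.83867
Real = 3.4487*(-0.54464) = -1.8783
Imag = 3.4487*0.83867 = 2.8923

-1.8783 + 2.8923i


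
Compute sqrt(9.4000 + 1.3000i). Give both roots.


|z| = sqrt(88.36+1.69) = 9.4895
sqrt((|z|+a)/2) = sqrt((9.4895+9.4)/2) = sqrt(9.4447) = 3.0732
sqrt((|z|-a)/2) = sqrt((9.4895-9.4)/2) = sqrt(0.0447) = 0.2115

±(3.0732 + 0.2115i) i.e. 3.0732 + 0.2115i and -3.0732 - 0.2115i


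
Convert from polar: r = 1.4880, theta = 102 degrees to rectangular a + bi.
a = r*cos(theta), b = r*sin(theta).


a = 1.4880*cos(102°) = 1.4880*(-0.2079) = -0.3094
b = 1.4880*sin(102°) = 1.4880*0.97815 = 1.4555

-0.3094 + 1.4555i


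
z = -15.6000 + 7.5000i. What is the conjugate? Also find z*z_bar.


z_bar = -15.6000 - 7.5000i
z*z_bar = (-15.6)^2 + 7.5^2 = 243.36 + 56.25 = 299.61

z_bar = -15.6000 - 7.5000i, z*z_bar = 299.61


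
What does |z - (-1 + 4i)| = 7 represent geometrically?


|z - z0| = r is a circle with center z0 and radius r.
Center = (-1, 4), radius = 7

Circle with center (-1, 4) and radius 7


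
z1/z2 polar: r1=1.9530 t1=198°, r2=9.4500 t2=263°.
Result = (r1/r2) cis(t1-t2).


r = 1.9530 / 9.4500 = 0.2067
theta = 198° - 263° = -65° = 295° (mod 360)

0.2067 cis(295°)


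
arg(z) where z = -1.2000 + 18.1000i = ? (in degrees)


Re = -1.2, Im = 18.1
arg = atan2(18.1, -1.2) = 93.7931 degrees

arg(z) = 93.7931 degrees


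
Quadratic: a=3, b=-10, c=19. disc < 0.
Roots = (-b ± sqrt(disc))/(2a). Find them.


disc = (-10)^2 - 4*3*19 = 100 - 228 = -128
sqrt(|disc|) = sqrt(128) = 11.3137
Real part = 10/(2*3) = 1.6667
Imag part = 11.3137/(2*3) = 1.8856

1.6667 ± 1.8856i


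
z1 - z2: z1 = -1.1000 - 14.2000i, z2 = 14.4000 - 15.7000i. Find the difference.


Real: -1.1 - 14.4 = -15.5
Imag: -14.2 + 15.7 = 1.5

-15.5000 + 1.5000i


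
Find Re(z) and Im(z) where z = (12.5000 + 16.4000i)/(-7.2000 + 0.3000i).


Multiply by conjugate: (12.5000 + 16.4000i)(-7.2000 - 0.3000i) / ((-7.2)^2 + 0.3^2)
Numerator real = 12.5*(-7.2) + 16.4*0.3 = -85.08
Numerator imag = 16.4*(-7.2) - 12.5*0.3 = -121.83
Denominator = 51.93
Re(z) = -85.08/51.93 = -1.6384
Im(z) = -121.83/51.93 = -2.3460

Re(z) = -1.6384, Im(z) = -2.3460


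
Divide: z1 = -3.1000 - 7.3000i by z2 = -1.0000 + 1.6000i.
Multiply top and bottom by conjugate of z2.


Conjugate of z2 = -1.0000 - 1.6000i
Numerator: (-3.1000 - 7.3000i)(-1.0000 - 1.6000i) = -8.5800 + 12.2600i
Denominator: (-1)^2 + 1.6^2 = 3.56
Result = (-8.5800 + 12.2600i)/3.56

-2.4101 + 3.4438i


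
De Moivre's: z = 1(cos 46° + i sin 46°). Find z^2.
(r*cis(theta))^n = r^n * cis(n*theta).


r^2 = 1^2 = 1
n*theta = 2*46° = 92° = 92° (mod 360)
a = 1*cos(92°) = -0.0349
b = 1*sin(92°) = 0.9994

1 cis(92°) = -0.0349 + 0.9994i


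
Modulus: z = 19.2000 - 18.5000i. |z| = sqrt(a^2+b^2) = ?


|z| = sqrt(19.2^2 + (-18.5)^2) = sqrt(368.64 + 342.25) = sqrt(710.89) = 26.6625

|z| = 26.6625


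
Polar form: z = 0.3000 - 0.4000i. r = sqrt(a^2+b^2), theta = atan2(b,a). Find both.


r = sqrt(0.09+0.16) = sqrt(0.25) = 0.5000
theta = atan2(-0.4, 0.3) = -53.1301 degrees

r = 0.5000, theta = -53.1301 degrees


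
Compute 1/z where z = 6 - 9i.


|z|^2 = 36+81 = 117
1/z = (6 + 9i)/117

1/z = 0.0513 + 0.0769i


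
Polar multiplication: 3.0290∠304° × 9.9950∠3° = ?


r = 3.0290 * 9.9950 = 30.2749
theta = 304° + 3° = 307° = 307° (mod 360)

30.2749 cis(307°)


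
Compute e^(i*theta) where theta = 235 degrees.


cos(235°) = -0.5736
sin(235°) = -0.8192

e^(i*235°) = -0.5736 - 0.8192i


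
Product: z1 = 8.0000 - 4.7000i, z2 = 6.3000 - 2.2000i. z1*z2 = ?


Real = 8*6.3 - (-4.7)*(-2.2) = 50.4 - 10.34 = 40.06
Imag = 8*(-2.2) + 6.3*(-4.7) = -17.6 - (29.61) = -47.21

40.0600 - 47.2100i


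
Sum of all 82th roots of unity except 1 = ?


With w = e^(2*pi*i/82), all 82 of the 82th roots of unity w^0 = 1, w, ..., w^(81) sum to 0: 1 + w + ... + w^(81) = (1 - w^82)/(1 - w) = 0 since w^82 = 1, w ≠ 1.
Removing the root 1: w + w^2 + ... + w^(81) = 0 - 1 = -1

Sum = -1


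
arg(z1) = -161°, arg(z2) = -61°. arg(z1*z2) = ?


arg(z1*z2) = -161° - 61° = -222°
Normalized to (-180°, 180°]: 138°

138°


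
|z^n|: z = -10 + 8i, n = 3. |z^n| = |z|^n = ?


|z| = sqrt(100+64) = sqrt(164) = 12.8062
|z^3| = |z|^3 = (sqrt(164))^3 = 164*sqrt(164)

|z^3| = 164*sqrt(164) ≈ 2100.2247


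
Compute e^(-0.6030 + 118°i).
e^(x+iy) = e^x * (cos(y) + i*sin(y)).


e^-0.6030 = 0.5472
cos(118°) = -0.4695
sin(118°) = 0.8829
Real = 0.5472*(-0.4695) = -0.2569
Imag = 0.5472*0.8829 = 0.4831

-0.2569 + 0.4831i


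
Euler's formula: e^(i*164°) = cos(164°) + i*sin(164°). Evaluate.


cos(164°) = -0.9613
sin(164°) = 0.2756

e^(i*164°) = -0.9613 + 0.2756i


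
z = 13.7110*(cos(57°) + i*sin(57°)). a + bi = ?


a = 13.7110*cos(57°) = 13.7110*0.544639 = 7.4675
b = 13.7110*sin(57°) = 13.7110*0.83867 = 11.4990

7.4675 + 11.4990i


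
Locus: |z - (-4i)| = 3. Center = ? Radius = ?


|z - z0| = r is a circle with center z0 and radius r.
Center = (0, -4), radius = 3

Circle with center (0, -4) and radius 3


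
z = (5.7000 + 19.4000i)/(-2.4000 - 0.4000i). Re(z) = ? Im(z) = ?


Multiply by conjugate: (5.7000 + 19.4000i)(-2.4000 + 0.4000i) / ((-2.4)^2 + (-0.4)^2)
Numerator real = 5.7*(-2.4) + 19.4*(-0.4) = -21.44
Numerator imag = 19.4*(-2.4) - 5.7*(-0.4) = -44.28
Denominator = 5.92
Re(z) = -21.44/5.92 = -3.6216
Im(z) = -44.28/5.92 = -7.4797

Re(z) = -3.6216, Im(z) = -7.4797


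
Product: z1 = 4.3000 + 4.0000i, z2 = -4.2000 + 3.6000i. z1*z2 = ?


Real = 4.3*(-4.2) - 4*3.6 = -18.06 - 14.4 = -32.46
Imag = 4.3*3.6 - (4.2)*4 = 15.48 - (16.8) = -1.32

-32.4600 - 1.3200i


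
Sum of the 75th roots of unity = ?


The sum of all 75th roots of unity is 0.
Geometric series: (1 - w^75)/(1 - w) = (1-1)/(1-w) = 0 since w^75 = 1, w ≠ 1.
Alternatively: coefficient of z^74 in z^75 - 1 is 0.

0


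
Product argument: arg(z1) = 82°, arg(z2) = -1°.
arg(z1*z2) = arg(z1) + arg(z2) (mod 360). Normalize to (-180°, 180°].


arg(z1*z2) = 82° - 1° = 81°
Normalized to (-180°, 180°]: 81°

81°


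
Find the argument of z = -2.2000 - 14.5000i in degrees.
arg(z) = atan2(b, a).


Re = -2.2, Im = -14.5
arg = atan2(-14.5, -2.2) = -98.6274 degrees

arg(z) = -98.6274 degrees


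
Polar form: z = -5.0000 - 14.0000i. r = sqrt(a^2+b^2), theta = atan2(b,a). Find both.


r = sqrt(25+196) = sqrt(221) = 14.8661
theta = atan2(-14, -5) = -109.6538 degrees

r = 14.8661, theta = -109.6538 degrees


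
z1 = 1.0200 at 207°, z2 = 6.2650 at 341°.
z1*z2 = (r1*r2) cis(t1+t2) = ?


r = 1.0200 * 6.2650 = 6.3903
theta = 207° + 341° = 548° = 188° (mod 360)

6.3903 cis(188°)
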